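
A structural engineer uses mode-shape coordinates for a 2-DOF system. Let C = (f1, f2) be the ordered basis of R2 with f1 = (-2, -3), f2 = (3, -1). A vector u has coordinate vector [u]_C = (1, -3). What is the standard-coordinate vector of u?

(-11, 0)

By definition u = f1 - 3f2.
Summing componentwise gives (-11, 0).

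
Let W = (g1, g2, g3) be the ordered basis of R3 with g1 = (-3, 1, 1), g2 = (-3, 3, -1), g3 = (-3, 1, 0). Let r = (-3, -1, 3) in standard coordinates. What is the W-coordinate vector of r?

(2, -1, 0)

We seek scalars with c_1 g1 + ... + c_3 g3 = r; equivalently solve M c = r where the columns of M are g1, ..., g3.
Solving this 3x3 system gives c = (2, -1, 0).
Check: 2g1 - g2 + 0·g3 = (-3, -1, 3).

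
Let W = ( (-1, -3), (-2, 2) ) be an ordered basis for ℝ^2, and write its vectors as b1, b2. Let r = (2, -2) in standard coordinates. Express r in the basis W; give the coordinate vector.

Write r = c_1 b1 + c_2 b2 and solve for the c_i.
System: -c_1 - 2c_2 = 2, -3c_1 + 2c_2 = -2; solving gives c_1 = 0, c_2 = -1.
Check: 0·b1 - b2 = (2, -2).

(0, -1)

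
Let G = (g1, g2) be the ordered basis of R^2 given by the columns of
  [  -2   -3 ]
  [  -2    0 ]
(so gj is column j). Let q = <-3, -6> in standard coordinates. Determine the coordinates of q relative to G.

We seek scalars with c_1 g1 + c_2 g2 = q; equivalently solve M c = q where the columns of M are g1, g2.
System: -2c_1 - 3c_2 = -3, -2c_1 + 0c_2 = -6; solving gives c_1 = 3, c_2 = -1.
Check: 3g1 - g2 = <-3, -6>.

<3, -1>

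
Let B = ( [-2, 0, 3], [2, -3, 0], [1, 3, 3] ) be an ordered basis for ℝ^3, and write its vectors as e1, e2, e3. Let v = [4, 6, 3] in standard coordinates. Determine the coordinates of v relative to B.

We seek scalars with c_1 e1 + ... + c_3 e3 = v; equivalently solve M c = v where the columns of M are e1, ..., e3.
Row-reducing the augmented matrix [M | v] gives c = (-1, 0, 2).
Check: -e1 + 0·e2 + 2e3 = [4, 6, 3].

[-1, 0, 2]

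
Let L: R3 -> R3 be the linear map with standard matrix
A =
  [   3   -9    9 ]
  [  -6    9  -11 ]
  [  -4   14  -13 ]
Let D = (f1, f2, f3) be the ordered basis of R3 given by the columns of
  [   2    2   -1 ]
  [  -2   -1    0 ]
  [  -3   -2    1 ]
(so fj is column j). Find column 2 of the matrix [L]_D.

Column 2 of [L]_D is the D-coordinate vector of L(f2).
In standard coordinates L(f2) = A f2 = (-3, 1, 4).
Converting to D: (-3, 1, 4) = -f1 + f2 + 3f3, so the coordinate vector is (-1, 1, 3).

(-1, 1, 3)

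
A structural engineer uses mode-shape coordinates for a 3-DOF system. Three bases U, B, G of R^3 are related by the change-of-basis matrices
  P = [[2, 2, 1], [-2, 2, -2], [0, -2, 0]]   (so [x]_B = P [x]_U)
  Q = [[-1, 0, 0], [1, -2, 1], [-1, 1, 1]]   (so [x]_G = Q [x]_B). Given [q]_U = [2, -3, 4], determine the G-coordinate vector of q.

[-2, 44, -14]

Apply P to get B-coordinates [2, -18, 6], then Q to get G-coordinates.
The result is [q]_G = [-2, 44, -14].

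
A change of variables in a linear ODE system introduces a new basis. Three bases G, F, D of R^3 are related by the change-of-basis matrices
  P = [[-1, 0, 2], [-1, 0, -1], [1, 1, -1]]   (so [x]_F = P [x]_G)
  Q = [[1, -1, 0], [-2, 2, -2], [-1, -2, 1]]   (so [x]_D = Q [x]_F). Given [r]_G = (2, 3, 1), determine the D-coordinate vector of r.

First [r]_F = P [r]_G = (0, -3, 4).
Then [r]_D = Q [r]_F = (3, -14, 10).

(3, -14, 10)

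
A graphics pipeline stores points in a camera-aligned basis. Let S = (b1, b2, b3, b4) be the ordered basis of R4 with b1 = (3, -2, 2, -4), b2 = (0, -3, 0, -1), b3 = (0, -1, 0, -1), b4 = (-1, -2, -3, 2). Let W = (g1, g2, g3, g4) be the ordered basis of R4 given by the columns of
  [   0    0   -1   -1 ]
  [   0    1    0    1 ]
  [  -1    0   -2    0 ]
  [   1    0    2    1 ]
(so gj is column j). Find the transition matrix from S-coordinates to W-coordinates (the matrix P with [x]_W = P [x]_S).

Let M have columns bj and N have columns gj. Then for every x, N [x]_W = x = M [x]_S, so P = N^(-1) M.
Since det N = -1, N^(-1) has integer entries; multiplying gives P = [[0, -2, -2, -1], [0, -2, 0, -1], [-1, 1, 1, 2], [-2, -1, -1, -1]].

[[0, -2, -2, -1], [0, -2, 0, -1], [-1, 1, 1, 2], [-2, -1, -1, -1]]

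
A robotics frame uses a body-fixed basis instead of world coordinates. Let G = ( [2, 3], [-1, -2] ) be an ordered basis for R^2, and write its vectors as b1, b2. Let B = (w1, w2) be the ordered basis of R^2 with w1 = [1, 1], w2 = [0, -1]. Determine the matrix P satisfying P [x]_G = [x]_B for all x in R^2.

Column j of P is [bj]_B, since P maps G-coordinates to B-coordinates.
Expressing b1 in B: b1 = 2w1 - w2, so column 1 of P is [2, -1].
Doing the same for each bj gives P = [[2, -1], [-1, 1]].

[[2, -1], [-1, 1]]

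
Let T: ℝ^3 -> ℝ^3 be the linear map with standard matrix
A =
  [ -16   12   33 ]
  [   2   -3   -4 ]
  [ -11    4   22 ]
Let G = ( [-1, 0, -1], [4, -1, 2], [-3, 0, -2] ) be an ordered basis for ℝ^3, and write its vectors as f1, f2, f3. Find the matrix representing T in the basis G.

[[3, -2, 1], [-2, -3, -2], [2, 0, 3]]

With P the matrix whose columns are f1, ..., f3, [T]_G = P^(-1) A P.
Column by column: T(f1) = A f1 = [-17, 2, -11]; its G-coordinates [3, -2, 2] give column 1.
Continuing for each basis vector yields [T]_G = [[3, -2, 1], [-2, -3, -2], [2, 0, 3]].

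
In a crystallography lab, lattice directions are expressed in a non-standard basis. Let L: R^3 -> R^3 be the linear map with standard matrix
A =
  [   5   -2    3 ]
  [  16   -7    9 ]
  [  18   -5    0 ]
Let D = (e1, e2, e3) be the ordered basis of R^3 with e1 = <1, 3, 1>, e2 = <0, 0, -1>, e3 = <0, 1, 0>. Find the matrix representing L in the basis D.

[[2, -3, -2], [-1, -3, 3], [-2, 0, -1]]

The j-th column of [L]_D is [L(ej)]_D.
L(e1) = A e1 = <2, 4, 3> = 2e1 - e2 - 2e3, so column 1 is <2, -1, -2>.
Repeating for e2, e3 and assembling the columns gives [[2, -3, -2], [-1, -3, 3], [-2, 0, -1]].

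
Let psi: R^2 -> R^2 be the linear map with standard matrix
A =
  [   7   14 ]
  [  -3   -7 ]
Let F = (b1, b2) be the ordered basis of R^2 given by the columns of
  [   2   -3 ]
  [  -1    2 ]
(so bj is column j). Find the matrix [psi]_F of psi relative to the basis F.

The j-th column of [psi]_F is [psi(bj)]_F.
psi(b1) = A b1 = <0, 1> = 3b1 + 2b2, so column 1 is <3, 2>.
Repeating for b2 and assembling the columns gives [[3, -1], [2, -3]].

[[3, -1], [2, -3]]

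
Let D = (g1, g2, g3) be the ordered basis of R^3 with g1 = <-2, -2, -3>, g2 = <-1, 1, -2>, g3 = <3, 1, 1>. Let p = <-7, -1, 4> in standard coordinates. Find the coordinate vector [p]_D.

[p]_D is the unique c with M c = p, where M has columns g1, ..., g3.
Row-reducing the augmented matrix [M | p] gives c = (-2, -1, -4).
Check: -2g1 - g2 - 4g3 = <-7, -1, 4>.

<-2, -1, -4>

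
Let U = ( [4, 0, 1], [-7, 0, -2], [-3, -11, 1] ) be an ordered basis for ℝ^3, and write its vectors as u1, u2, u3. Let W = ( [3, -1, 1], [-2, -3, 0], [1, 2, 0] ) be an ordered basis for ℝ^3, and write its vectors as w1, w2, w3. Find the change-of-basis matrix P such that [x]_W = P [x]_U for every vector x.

[[1, -2, 1], [-1, 0, 2], [-1, -1, -2]]

Take x = uj: its U-coordinates are the j-th standard unit vector, so P e_j — column j of P — equals [uj]_W.
u1 = w1 - w2 - w3, giving column 1 = [1, -1, -1]; repeating for each j gives P = [[1, -2, 1], [-1, 0, 2], [-1, -1, -2]].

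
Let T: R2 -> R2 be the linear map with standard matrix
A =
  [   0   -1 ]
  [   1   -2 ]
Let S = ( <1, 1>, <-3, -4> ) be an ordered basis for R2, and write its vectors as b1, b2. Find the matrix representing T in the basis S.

Let P have columns b1, b2. Then [T]_S = P^(-1) A P.
Here det P = -1, so P^(-1) is integer; computing A P first and then P^(-1)(A P) gives [[-1, 1], [0, -1]].

[[-1, 1], [0, -1]]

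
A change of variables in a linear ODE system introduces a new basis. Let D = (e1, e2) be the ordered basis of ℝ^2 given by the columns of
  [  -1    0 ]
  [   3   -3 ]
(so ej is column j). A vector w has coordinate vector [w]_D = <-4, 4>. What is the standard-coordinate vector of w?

The coordinates say w = -4e1 + 4e2; adding the scaled basis vectors gives <4, -24>.

<4, -24>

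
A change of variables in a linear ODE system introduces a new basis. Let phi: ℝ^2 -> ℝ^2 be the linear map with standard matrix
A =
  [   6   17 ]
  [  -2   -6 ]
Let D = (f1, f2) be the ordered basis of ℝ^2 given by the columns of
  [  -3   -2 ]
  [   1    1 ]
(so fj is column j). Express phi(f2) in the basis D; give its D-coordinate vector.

[-1, -1]

Compute phi(f2) = A f2 = [5, -2] in standard coordinates.
Then write this in D-coordinates: solve for y in y_1 f1 + y_2 f2 = [5, -2].
This gives y = [-1, -1], which is column 2 of [phi]_D.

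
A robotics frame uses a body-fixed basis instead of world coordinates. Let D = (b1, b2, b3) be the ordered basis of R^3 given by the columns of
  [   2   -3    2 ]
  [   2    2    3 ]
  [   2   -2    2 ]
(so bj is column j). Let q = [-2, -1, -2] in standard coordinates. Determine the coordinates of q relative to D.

[-2, 0, 1]

Write q = c_1 b1 + ... + c_3 b3 and solve for the c_i.
Row-reducing the augmented matrix [M | q] gives c = (-2, 0, 1).
Check: -2b1 + 0·b2 + b3 = [-2, -1, -2].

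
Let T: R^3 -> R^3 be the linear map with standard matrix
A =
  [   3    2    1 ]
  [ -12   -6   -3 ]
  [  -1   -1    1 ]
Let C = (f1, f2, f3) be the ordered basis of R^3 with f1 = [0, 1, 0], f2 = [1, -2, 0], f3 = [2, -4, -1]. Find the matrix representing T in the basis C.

The j-th column of [T]_C is [T(fj)]_C.
T(f1) = A f1 = [2, -6, -1] = -2f1 + 0·f2 + f3, so column 1 is [-2, 0, 1].
Repeating for f2, f3 and assembling the columns gives [[-2, -2, -3], [0, 1, -1], [1, -1, -1]].

[[-2, -2, -3], [0, 1, -1], [1, -1, -1]]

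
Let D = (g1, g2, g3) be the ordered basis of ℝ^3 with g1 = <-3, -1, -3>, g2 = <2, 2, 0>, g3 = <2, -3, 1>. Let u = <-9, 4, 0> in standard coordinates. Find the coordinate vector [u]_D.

<-1, -3, -3>

[u]_D is the unique c with M c = u, where M has columns g1, ..., g3.
Row-reducing the augmented matrix [M | u] gives c = (-1, -3, -3).
Check: -g1 - 3g2 - 3g3 = <-9, 4, 0>.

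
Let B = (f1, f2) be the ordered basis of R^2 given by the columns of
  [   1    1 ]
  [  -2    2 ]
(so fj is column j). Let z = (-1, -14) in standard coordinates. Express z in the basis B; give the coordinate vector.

[z]_B is the unique c with M c = z, where M has columns f1, f2.
System: c_1 + c_2 = -1, -2c_1 + 2c_2 = -14; solving gives c_1 = 3, c_2 = -4.
Check: 3f1 - 4f2 = (-1, -14).

(3, -4)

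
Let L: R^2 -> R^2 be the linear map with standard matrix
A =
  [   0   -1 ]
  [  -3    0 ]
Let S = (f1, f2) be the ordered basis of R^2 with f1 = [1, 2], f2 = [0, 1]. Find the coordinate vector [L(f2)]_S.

[-1, 2]

Column 2 of [L]_S is the S-coordinate vector of L(f2).
In standard coordinates L(f2) = A f2 = [-1, 0].
Converting to S: [-1, 0] = -f1 + 2f2, so the coordinate vector is [-1, 2].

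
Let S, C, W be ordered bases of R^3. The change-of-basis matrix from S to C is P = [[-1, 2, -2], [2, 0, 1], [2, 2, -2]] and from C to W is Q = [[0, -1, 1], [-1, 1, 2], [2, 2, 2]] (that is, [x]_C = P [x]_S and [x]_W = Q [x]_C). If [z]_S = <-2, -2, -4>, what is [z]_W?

Apply P to get C-coordinates <6, -8, 0>, then Q to get W-coordinates.
The result is [z]_W = <8, -14, -4>.

<8, -14, -4>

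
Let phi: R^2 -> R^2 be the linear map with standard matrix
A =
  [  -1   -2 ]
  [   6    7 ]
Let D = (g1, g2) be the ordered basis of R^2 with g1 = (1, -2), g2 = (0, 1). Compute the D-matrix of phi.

[[3, -2], [-2, 3]]

The j-th column of [phi]_D is [phi(gj)]_D.
phi(g1) = A g1 = (3, -8) = 3g1 - 2g2, so column 1 is (3, -2).
Repeating for g2 and assembling the columns gives [[3, -2], [-2, 3]].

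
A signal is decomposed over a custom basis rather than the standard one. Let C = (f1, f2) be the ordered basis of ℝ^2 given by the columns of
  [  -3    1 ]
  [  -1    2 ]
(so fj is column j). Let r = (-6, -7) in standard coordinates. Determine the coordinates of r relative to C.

We seek scalars with c_1 f1 + c_2 f2 = r; equivalently solve M c = r where the columns of M are f1, f2.
System: -3c_1 + c_2 = -6, -c_1 + 2c_2 = -7; solving gives c_1 = 1, c_2 = -3.
Check: f1 - 3f2 = (-6, -7).

(1, -3)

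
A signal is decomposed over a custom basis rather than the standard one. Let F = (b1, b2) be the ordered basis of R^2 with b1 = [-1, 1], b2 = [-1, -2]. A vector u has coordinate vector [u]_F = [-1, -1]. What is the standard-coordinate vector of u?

By definition u = -b1 - b2.
Summing componentwise gives [2, 1].

[2, 1]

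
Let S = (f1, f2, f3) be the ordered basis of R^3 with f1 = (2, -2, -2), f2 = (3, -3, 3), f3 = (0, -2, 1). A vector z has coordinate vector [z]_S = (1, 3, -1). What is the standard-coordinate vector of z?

z = M [z]_S, where M has columns f1, ..., f3.
Carrying out the matrix-vector product, z = (11, -9, 6).

(11, -9, 6)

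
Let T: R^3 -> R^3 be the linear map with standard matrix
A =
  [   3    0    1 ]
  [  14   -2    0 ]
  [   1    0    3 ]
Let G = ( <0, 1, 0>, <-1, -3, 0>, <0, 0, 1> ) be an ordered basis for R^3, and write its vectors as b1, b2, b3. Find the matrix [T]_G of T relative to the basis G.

[[-2, 1, -3], [0, 3, -1], [0, -1, 3]]

Let P have columns b1, ..., b3. Then [T]_G = P^(-1) A P.
Here det P = 1, so P^(-1) is integer; computing A P first and then P^(-1)(A P) gives [[-2, 1, -3], [0, 3, -1], [0, -1, 3]].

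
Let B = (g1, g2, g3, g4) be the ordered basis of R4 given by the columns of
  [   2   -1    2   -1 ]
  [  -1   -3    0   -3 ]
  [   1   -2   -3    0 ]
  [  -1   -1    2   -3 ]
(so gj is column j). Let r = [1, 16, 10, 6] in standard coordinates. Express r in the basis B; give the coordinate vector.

[-1, -4, -1, -1]

[r]_B is the unique c with M c = r, where M has columns g1, ..., g4.
Solving this 4x4 system gives c = (-1, -4, -1, -1).
Check: -g1 - 4g2 - g3 - g4 = [1, 16, 10, 6].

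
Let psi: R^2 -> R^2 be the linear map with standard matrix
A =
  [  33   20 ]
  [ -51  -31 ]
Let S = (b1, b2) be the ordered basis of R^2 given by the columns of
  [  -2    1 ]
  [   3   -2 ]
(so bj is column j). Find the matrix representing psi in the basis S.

[[3, 3], [0, -1]]

Let P have columns b1, b2. Then [psi]_S = P^(-1) A P.
Here det P = 1, so P^(-1) is integer; computing A P first and then P^(-1)(A P) gives [[3, 3], [0, -1]].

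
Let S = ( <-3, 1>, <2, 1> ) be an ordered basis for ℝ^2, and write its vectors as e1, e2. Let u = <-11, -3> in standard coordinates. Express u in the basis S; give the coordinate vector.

<1, -4>

We seek scalars with c_1 e1 + c_2 e2 = u; equivalently solve M c = u where the columns of M are e1, e2.
System: -3c_1 + 2c_2 = -11, c_1 + c_2 = -3; solving gives c_1 = 1, c_2 = -4.
Check: e1 - 4e2 = <-11, -3>.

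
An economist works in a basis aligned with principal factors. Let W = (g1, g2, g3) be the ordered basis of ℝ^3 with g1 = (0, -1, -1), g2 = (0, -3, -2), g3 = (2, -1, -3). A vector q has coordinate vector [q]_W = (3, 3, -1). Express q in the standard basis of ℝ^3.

(-2, -11, -6)

q = M [q]_W, where M has columns g1, ..., g3.
Carrying out the matrix-vector product, q = (-2, -11, -6).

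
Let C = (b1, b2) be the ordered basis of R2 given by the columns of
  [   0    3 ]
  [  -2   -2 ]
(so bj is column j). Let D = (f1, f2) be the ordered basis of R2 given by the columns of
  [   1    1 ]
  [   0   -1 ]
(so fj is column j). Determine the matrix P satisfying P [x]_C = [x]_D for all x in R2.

Column j of P is [bj]_D, since P maps C-coordinates to D-coordinates.
Expressing b1 in D: b1 = -2f1 + 2f2, so column 1 of P is (-2, 2).
Doing the same for each bj gives P = [[-2, 1], [2, 2]].

[[-2, 1], [2, 2]]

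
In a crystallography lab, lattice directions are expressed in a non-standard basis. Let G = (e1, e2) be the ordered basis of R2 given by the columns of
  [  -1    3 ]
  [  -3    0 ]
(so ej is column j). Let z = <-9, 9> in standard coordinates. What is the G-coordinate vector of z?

Write z = c_1 e1 + c_2 e2 and solve for the c_i.
System: -c_1 + 3c_2 = -9, -3c_1 + 0c_2 = 9; solving gives c_1 = -3, c_2 = -4.
Check: -3e1 - 4e2 = <-9, 9>.

<-3, -4>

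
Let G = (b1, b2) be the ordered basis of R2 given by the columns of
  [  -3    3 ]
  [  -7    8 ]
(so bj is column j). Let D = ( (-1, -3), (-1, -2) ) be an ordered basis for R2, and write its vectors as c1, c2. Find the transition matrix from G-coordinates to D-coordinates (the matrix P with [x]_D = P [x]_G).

[[1, -2], [2, -1]]

Let M have columns bj and N have columns cj. Then for every x, N [x]_D = x = M [x]_G, so P = N^(-1) M.
Since det N = -1, N^(-1) has integer entries; multiplying gives P = [[1, -2], [2, -1]].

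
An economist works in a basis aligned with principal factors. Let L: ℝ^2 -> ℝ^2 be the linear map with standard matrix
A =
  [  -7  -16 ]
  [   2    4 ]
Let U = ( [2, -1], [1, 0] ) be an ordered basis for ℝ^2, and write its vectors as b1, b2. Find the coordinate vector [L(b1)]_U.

[0, 2]

Compute L(b1) = A b1 = [2, 0] in standard coordinates.
Then write this in U-coordinates: solve for y in y_1 b1 + y_2 b2 = [2, 0].
This gives y = [0, 2], which is column 1 of [L]_U.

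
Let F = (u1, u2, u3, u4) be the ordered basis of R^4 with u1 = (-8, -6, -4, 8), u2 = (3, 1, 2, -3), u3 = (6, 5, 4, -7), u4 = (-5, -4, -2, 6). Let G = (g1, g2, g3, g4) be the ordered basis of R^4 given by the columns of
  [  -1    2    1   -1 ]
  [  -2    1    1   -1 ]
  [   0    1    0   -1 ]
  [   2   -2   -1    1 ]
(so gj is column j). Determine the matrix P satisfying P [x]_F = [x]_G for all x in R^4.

Take x = uj: its F-coordinates are the j-th standard unit vector, so P e_j — column j of P — equals [uj]_G.
u1 = 0·g1 - 2g2 - 2g3 + 2g4, giving column 1 = (0, -2, -2, 2); repeating for each j gives P = [[0, 0, -1, 1], [-2, 2, 2, -2], [-2, -1, -1, 0], [2, 0, -2, 0]].

[[0, 0, -1, 1], [-2, 2, 2, -2], [-2, -1, -1, 0], [2, 0, -2, 0]]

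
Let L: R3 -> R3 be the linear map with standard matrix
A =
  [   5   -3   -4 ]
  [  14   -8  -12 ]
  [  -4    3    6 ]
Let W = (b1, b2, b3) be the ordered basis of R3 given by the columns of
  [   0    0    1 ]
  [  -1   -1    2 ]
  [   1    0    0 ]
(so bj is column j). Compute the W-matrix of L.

With P the matrix whose columns are b1, ..., b3, [L]_W = P^(-1) A P.
Column by column: L(b1) = A b1 = [-1, -4, 3]; its W-coordinates [3, -1, -1] give column 1.
Continuing for each basis vector yields [L]_W = [[3, -3, 2], [-1, 1, -2], [-1, 3, -1]].

[[3, -3, 2], [-1, 1, -2], [-1, 3, -1]]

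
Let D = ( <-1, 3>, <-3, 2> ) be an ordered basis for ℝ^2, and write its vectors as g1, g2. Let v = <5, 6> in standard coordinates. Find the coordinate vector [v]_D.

<4, -3>

Write v = c_1 g1 + c_2 g2 and solve for the c_i.
System: -c_1 - 3c_2 = 5, 3c_1 + 2c_2 = 6; solving gives c_1 = 4, c_2 = -3.
Check: 4g1 - 3g2 = <5, 6>.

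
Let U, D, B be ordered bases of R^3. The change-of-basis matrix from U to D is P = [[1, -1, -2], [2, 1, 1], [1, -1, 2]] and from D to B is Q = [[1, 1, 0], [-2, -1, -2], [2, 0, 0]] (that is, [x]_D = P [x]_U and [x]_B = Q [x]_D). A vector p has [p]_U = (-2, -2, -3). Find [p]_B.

(-3, 9, 12)

Apply P to get D-coordinates (6, -9, -6), then Q to get B-coordinates.
The result is [p]_B = (-3, 9, 12).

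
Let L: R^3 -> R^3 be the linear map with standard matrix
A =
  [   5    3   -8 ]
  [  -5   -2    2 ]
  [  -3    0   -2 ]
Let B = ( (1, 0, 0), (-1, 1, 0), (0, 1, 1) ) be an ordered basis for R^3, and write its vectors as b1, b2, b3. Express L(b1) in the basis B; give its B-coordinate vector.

Column 1 of [L]_B is the B-coordinate vector of L(b1).
In standard coordinates L(b1) = A b1 = (5, -5, -3).
Converting to B: (5, -5, -3) = 3b1 - 2b2 - 3b3, so the coordinate vector is (3, -2, -3).

(3, -2, -3)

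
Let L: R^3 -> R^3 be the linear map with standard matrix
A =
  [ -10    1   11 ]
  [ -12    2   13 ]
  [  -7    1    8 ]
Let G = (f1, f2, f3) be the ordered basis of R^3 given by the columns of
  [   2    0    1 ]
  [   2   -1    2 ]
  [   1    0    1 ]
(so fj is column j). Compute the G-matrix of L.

With P the matrix whose columns are f1, ..., f3, [L]_G = P^(-1) A P.
Column by column: L(f1) = A f1 = [-7, -7, -4]; its G-coordinates [-3, -1, -1] give column 1.
Continuing for each basis vector yields [L]_G = [[-3, 0, 0], [-1, 0, 1], [-1, -1, 3]].

[[-3, 0, 0], [-1, 0, 1], [-1, -1, 3]]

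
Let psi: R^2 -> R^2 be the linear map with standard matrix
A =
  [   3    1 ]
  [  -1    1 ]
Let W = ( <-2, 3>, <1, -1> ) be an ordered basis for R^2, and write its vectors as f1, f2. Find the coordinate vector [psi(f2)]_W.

<0, 2>

Compute psi(f2) = A f2 = <2, -2> in standard coordinates.
Then write this in W-coordinates: solve for y in y_1 f1 + y_2 f2 = <2, -2>.
This gives y = <0, 2>, which is column 2 of [psi]_W.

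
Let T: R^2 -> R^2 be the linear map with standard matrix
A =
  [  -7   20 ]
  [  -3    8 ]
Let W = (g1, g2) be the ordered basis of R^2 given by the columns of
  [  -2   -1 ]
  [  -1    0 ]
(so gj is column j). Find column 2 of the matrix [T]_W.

Compute T(g2) = A g2 = (7, 3) in standard coordinates.
Then write this in W-coordinates: solve for y in y_1 g1 + y_2 g2 = (7, 3).
This gives y = (-3, -1), which is column 2 of [T]_W.

(-3, -1)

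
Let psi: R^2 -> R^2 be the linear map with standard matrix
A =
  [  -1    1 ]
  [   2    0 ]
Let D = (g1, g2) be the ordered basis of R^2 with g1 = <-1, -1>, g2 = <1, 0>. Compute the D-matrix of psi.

[[2, -2], [2, -3]]

With P the matrix whose columns are g1, g2, [psi]_D = P^(-1) A P.
Column by column: psi(g1) = A g1 = <0, -2>; its D-coordinates <2, 2> give column 1.
Continuing for each basis vector yields [psi]_D = [[2, -2], [2, -3]].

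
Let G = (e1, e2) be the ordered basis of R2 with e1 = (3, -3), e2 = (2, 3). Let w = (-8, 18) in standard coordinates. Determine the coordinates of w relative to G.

We seek scalars with c_1 e1 + c_2 e2 = w; equivalently solve M c = w where the columns of M are e1, e2.
System: 3c_1 + 2c_2 = -8, -3c_1 + 3c_2 = 18; solving gives c_1 = -4, c_2 = 2.
Check: -4e1 + 2e2 = (-8, 18).

(-4, 2)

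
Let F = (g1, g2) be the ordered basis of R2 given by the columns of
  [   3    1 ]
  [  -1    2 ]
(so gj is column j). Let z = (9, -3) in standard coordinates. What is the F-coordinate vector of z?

[z]_F is the unique c with M c = z, where M has columns g1, g2.
System: 3c_1 + c_2 = 9, -c_1 + 2c_2 = -3; solving gives c_1 = 3, c_2 = 0.
Check: 3g1 + 0·g2 = (9, -3).

(3, 0)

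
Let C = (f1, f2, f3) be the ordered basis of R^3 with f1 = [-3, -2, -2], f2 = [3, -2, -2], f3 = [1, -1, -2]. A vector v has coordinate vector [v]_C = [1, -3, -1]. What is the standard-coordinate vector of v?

[-13, 5, 6]

v = M [v]_C, where M has columns f1, ..., f3.
Carrying out the matrix-vector product, v = [-13, 5, 6].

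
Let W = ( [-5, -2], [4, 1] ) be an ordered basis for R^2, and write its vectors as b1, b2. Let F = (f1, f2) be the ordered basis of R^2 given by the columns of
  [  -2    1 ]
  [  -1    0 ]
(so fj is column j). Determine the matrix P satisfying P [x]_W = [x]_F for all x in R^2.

Let M have columns bj and N have columns fj. Then for every x, N [x]_F = x = M [x]_W, so P = N^(-1) M.
Since det N = 1, N^(-1) has integer entries; multiplying gives P = [[2, -1], [-1, 2]].

[[2, -1], [-1, 2]]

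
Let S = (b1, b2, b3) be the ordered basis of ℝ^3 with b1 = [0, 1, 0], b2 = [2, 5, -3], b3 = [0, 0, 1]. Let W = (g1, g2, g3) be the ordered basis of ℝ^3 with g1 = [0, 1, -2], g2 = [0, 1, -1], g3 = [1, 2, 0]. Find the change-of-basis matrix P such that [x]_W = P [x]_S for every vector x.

Column j of P is [bj]_W, since P maps S-coordinates to W-coordinates.
Expressing b1 in W: b1 = -g1 + 2g2 + 0·g3, so column 1 of P is [-1, 2, 0].
Doing the same for each bj gives P = [[-1, 2, -1], [2, -1, 1], [0, 2, 0]].

[[-1, 2, -1], [2, -1, 1], [0, 2, 0]]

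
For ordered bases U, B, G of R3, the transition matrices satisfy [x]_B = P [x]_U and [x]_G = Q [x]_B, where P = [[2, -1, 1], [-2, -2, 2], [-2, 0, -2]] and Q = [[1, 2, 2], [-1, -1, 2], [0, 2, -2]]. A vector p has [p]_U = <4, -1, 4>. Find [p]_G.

First [p]_B = P [p]_U = <13, 2, -16>.
Then [p]_G = Q [p]_B = <-15, -47, 36>.

<-15, -47, 36>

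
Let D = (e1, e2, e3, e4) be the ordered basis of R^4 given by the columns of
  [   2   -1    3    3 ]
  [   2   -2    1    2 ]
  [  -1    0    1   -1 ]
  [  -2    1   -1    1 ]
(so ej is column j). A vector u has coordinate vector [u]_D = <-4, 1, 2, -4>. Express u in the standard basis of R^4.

By definition u = -4e1 + e2 + 2e3 - 4e4.
Summing componentwise gives <-15, -16, 10, 3>.

<-15, -16, 10, 3>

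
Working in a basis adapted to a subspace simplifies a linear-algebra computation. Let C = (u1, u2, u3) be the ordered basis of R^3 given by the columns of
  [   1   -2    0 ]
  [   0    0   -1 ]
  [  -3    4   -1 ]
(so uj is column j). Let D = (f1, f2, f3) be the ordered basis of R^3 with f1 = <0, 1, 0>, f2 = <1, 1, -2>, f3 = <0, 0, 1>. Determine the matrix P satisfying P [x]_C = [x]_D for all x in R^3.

Take x = uj: its C-coordinates are the j-th standard unit vector, so P e_j — column j of P — equals [uj]_D.
u1 = -f1 + f2 - f3, giving column 1 = <-1, 1, -1>; repeating for each j gives P = [[-1, 2, -1], [1, -2, 0], [-1, 0, -1]].

[[-1, 2, -1], [1, -2, 0], [-1, 0, -1]]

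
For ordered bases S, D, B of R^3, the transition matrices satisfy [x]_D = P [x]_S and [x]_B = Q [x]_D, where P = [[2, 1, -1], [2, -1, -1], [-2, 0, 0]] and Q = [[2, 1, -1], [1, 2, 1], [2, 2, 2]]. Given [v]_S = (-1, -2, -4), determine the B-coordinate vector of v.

First [v]_D = P [v]_S = (0, 4, 2).
Then [v]_B = Q [v]_D = (2, 10, 12).

(2, 10, 12)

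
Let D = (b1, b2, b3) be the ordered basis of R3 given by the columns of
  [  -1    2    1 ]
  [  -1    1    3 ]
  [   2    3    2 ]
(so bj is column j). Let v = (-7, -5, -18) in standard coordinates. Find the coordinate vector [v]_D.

(-2, -4, -1)

[v]_D is the unique c with M c = v, where M has columns b1, ..., b3.
Row-reducing the augmented matrix [M | v] gives c = (-2, -4, -1).
Check: -2b1 - 4b2 - b3 = (-7, -5, -18).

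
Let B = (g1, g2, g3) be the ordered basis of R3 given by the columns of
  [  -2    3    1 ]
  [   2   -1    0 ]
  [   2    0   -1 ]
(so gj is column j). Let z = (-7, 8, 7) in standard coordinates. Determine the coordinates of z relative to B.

(4, 0, 1)

Write z = c_1 g1 + ... + c_3 g3 and solve for the c_i.
Solving this 3x3 system gives c = (4, 0, 1).
Check: 4g1 + 0·g2 + g3 = (-7, 8, 7).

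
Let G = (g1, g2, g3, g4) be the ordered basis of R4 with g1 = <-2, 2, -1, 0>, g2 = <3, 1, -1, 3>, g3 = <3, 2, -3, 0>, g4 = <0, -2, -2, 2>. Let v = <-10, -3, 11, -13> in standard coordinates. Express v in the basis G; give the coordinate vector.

<-1, -3, -1, -2>

We seek scalars with c_1 g1 + ... + c_4 g4 = v; equivalently solve M c = v where the columns of M are g1, ..., g4.
Solving this 4x4 system gives c = (-1, -3, -1, -2).
Check: -g1 - 3g2 - g3 - 2g4 = <-10, -3, 11, -13>.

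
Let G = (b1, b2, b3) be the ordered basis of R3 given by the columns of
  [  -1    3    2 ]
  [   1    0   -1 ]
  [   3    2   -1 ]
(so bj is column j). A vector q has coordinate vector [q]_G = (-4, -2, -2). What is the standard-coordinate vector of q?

The coordinates say q = -4b1 - 2b2 - 2b3; adding the scaled basis vectors gives (-6, -2, -14).

(-6, -2, -14)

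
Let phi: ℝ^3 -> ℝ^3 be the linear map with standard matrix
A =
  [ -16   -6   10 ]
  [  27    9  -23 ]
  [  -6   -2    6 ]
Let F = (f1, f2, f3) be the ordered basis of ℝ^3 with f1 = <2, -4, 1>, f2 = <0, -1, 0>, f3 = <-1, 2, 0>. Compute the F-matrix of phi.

With P the matrix whose columns are f1, ..., f3, [phi]_F = P^(-1) A P.
Column by column: phi(f1) = A f1 = <2, -5, 2>; its F-coordinates <2, 1, 2> give column 1.
Continuing for each basis vector yields [phi]_F = [[2, 2, 2], [1, -3, 1], [2, -2, 0]].

[[2, 2, 2], [1, -3, 1], [2, -2, 0]]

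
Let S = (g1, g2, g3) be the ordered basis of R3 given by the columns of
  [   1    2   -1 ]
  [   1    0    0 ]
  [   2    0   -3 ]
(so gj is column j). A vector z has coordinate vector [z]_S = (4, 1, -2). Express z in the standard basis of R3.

(8, 4, 14)

The coordinates say z = 4g1 + g2 - 2g3; adding the scaled basis vectors gives (8, 4, 14).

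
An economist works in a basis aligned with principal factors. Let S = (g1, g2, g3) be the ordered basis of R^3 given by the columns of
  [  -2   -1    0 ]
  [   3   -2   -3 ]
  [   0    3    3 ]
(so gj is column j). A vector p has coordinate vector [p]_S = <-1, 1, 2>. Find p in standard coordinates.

p = M [p]_S, where M has columns g1, ..., g3.
Carrying out the matrix-vector product, p = <1, -11, 9>.

<1, -11, 9>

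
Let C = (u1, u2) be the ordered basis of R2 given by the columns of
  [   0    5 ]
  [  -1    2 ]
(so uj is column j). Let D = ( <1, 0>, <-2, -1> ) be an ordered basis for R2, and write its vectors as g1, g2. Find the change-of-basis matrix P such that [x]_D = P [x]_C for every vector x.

[[2, 1], [1, -2]]

Let M have columns uj and N have columns gj. Then for every x, N [x]_D = x = M [x]_C, so P = N^(-1) M.
Since det N = -1, N^(-1) has integer entries; multiplying gives P = [[2, 1], [1, -2]].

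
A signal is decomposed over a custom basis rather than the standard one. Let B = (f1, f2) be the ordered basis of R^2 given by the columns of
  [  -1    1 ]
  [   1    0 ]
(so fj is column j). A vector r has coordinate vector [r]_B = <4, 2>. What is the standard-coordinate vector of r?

<-2, 4>

By definition r = 4f1 + 2f2.
Summing componentwise gives <-2, 4>.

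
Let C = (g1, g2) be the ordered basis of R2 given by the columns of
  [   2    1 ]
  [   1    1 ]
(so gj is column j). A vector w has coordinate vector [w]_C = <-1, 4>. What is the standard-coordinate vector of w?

<2, 3>

The coordinates say w = -g1 + 4g2; adding the scaled basis vectors gives <2, 3>.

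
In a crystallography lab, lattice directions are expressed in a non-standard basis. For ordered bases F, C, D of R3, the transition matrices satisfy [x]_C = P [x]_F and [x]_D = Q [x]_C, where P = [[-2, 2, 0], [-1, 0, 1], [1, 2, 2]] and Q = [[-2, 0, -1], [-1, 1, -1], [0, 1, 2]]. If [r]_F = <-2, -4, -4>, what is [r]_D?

<26, 20, -38>

First [r]_C = P [r]_F = <-4, -2, -18>.
Then [r]_D = Q [r]_C = <26, 20, -38>.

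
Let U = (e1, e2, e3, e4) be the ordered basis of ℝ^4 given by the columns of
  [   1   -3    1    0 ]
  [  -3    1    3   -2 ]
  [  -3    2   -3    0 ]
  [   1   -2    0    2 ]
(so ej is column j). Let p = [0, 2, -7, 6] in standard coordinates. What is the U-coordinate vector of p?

We seek scalars with c_1 e1 + ... + c_4 e4 = p; equivalently solve M c = p where the columns of M are e1, ..., e4.
Row-reducing the augmented matrix [M | p] gives c = (0, 1, 3, 4).
Check: 0·e1 + e2 + 3e3 + 4e4 = [0, 2, -7, 6].

[0, 1, 3, 4]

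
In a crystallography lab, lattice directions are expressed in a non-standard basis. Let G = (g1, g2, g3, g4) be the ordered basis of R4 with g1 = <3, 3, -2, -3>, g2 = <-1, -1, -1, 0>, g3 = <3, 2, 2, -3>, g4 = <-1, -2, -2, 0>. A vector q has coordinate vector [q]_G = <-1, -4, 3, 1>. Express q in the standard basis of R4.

The coordinates say q = -g1 - 4g2 + 3g3 + g4; adding the scaled basis vectors gives <9, 5, 10, -6>.

<9, 5, 10, -6>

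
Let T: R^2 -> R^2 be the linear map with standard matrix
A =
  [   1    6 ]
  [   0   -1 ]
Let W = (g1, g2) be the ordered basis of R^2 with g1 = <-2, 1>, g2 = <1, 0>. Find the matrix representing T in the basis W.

The j-th column of [T]_W is [T(gj)]_W.
T(g1) = A g1 = <4, -1> = -g1 + 2g2, so column 1 is <-1, 2>.
Repeating for g2 and assembling the columns gives [[-1, 0], [2, 1]].

[[-1, 0], [2, 1]]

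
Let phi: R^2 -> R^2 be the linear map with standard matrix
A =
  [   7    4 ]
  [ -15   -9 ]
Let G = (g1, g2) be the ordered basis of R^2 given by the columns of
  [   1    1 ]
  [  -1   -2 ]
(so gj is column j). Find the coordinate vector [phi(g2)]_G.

[1, -2]

Column 2 of [phi]_G is the G-coordinate vector of phi(g2).
In standard coordinates phi(g2) = A g2 = [-1, 3].
Converting to G: [-1, 3] = g1 - 2g2, so the coordinate vector is [1, -2].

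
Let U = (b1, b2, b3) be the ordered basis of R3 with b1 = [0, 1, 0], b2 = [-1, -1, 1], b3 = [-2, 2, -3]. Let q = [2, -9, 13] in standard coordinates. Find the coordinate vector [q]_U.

We seek scalars with c_1 b1 + ... + c_3 b3 = q; equivalently solve M c = q where the columns of M are b1, ..., b3.
Row-reducing the augmented matrix [M | q] gives c = (1, 4, -3).
Check: b1 + 4b2 - 3b3 = [2, -9, 13].

[1, 4, -3]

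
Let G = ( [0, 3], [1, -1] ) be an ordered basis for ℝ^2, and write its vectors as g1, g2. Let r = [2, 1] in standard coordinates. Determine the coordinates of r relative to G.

[1, 2]

We seek scalars with c_1 g1 + c_2 g2 = r; equivalently solve M c = r where the columns of M are g1, g2.
System: 0c_1 + c_2 = 2, 3c_1 - c_2 = 1; solving gives c_1 = 1, c_2 = 2.
Check: g1 + 2g2 = [2, 1].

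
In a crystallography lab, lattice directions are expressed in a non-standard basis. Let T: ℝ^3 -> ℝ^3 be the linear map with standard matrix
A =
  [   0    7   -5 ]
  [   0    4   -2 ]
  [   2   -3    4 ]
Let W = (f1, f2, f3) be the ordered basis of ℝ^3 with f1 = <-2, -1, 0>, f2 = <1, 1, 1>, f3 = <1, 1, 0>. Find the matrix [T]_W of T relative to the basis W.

[[3, 0, -3], [-1, 3, -1], [0, -1, 2]]

Let P have columns f1, ..., f3. Then [T]_W = P^(-1) A P.
Here det P = 1, so P^(-1) is integer; computing A P first and then P^(-1)(A P) gives [[3, 0, -3], [-1, 3, -1], [0, -1, 2]].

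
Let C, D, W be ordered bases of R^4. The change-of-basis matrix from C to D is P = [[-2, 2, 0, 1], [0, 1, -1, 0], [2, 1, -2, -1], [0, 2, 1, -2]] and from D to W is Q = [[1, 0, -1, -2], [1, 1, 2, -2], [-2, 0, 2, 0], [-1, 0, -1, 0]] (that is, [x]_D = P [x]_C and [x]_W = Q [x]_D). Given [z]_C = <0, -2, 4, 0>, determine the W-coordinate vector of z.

Apply P to get D-coordinates <-4, -6, -10, 0>, then Q to get W-coordinates.
The result is [z]_W = <6, -30, -12, 14>.

<6, -30, -12, 14>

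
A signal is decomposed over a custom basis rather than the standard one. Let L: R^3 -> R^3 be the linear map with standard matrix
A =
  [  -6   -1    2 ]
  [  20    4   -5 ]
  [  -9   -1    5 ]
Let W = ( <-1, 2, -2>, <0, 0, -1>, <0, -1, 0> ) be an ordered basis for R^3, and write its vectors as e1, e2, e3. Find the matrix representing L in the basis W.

[[0, 2, -1], [3, 1, 1], [2, -1, 2]]

Let P have columns e1, ..., e3. Then [L]_W = P^(-1) A P.
Here det P = 1, so P^(-1) is integer; computing A P first and then P^(-1)(A P) gives [[0, 2, -1], [3, 1, 1], [2, -1, 2]].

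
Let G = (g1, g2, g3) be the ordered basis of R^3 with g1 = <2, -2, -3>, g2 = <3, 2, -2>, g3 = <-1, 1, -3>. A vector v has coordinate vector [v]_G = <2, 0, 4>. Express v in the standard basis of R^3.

<0, 0, -18>

The coordinates say v = 2g1 + 0·g2 + 4g3; adding the scaled basis vectors gives <0, 0, -18>.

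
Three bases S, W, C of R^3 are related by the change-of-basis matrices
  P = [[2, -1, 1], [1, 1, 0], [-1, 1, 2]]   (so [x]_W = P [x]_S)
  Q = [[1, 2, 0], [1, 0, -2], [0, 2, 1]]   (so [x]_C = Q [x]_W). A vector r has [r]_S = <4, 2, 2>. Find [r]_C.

<20, 4, 14>

First [r]_W = P [r]_S = <8, 6, 2>.
Then [r]_C = Q [r]_W = <20, 4, 14>.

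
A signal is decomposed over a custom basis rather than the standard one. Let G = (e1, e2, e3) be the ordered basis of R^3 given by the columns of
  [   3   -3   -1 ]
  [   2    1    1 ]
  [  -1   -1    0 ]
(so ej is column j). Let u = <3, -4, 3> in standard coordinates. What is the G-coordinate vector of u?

<-1, -2, 0>

We seek scalars with c_1 e1 + ... + c_3 e3 = u; equivalently solve M c = u where the columns of M are e1, ..., e3.
Gaussian elimination on [M | u] yields c = (-1, -2, 0).
Check: -e1 - 2e2 + 0·e3 = <3, -4, 3>.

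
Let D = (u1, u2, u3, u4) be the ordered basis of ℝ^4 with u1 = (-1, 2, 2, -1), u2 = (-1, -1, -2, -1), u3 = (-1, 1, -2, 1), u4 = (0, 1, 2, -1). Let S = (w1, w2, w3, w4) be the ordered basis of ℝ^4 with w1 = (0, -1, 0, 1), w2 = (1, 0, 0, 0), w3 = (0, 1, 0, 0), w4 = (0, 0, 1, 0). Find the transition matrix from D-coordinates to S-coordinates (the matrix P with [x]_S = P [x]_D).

Let M have columns uj and N have columns wj. Then for every x, N [x]_S = x = M [x]_D, so P = N^(-1) M.
Since det N = -1, N^(-1) has integer entries; multiplying gives P = [[-1, -1, 1, -1], [-1, -1, -1, 0], [1, -2, 2, 0], [2, -2, -2, 2]].

[[-1, -1, 1, -1], [-1, -1, -1, 0], [1, -2, 2, 0], [2, -2, -2, 2]]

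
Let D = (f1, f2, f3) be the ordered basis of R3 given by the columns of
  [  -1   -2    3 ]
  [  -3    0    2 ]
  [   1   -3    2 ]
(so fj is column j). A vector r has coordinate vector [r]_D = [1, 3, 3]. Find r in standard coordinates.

[2, 3, -2]

By definition r = f1 + 3f2 + 3f3.
Summing componentwise gives [2, 3, -2].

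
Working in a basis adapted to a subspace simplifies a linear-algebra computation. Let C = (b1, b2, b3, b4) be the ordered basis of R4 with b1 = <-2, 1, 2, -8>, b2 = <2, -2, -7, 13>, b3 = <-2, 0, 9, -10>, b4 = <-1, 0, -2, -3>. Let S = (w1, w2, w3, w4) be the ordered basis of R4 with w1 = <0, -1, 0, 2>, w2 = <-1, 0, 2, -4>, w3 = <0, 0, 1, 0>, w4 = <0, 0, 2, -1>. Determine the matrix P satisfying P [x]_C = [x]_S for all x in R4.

[[-1, 2, 0, 0], [2, -2, 2, 1], [2, -1, 1, -2], [-2, -1, 2, -1]]

Let M have columns bj and N have columns wj. Then for every x, N [x]_S = x = M [x]_C, so P = N^(-1) M.
Since det N = 1, N^(-1) has integer entries; multiplying gives P = [[-1, 2, 0, 0], [2, -2, 2, 1], [2, -1, 1, -2], [-2, -1, 2, -1]].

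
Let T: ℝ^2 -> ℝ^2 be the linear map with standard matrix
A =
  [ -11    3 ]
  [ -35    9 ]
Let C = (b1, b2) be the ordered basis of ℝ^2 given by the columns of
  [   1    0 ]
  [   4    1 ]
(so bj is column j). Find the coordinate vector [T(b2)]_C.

(3, -3)

Column 2 of [T]_C is the C-coordinate vector of T(b2).
In standard coordinates T(b2) = A b2 = (3, 9).
Converting to C: (3, 9) = 3b1 - 3b2, so the coordinate vector is (3, -3).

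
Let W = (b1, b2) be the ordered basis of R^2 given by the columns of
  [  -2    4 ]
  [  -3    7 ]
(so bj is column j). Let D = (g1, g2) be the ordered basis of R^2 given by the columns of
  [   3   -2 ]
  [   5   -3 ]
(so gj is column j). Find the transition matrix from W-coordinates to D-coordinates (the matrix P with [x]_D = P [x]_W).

Take x = bj: its W-coordinates are the j-th standard unit vector, so P e_j — column j of P — equals [bj]_D.
b1 = 0·g1 + g2, giving column 1 = (0, 1); repeating for each j gives P = [[0, 2], [1, 1]].

[[0, 2], [1, 1]]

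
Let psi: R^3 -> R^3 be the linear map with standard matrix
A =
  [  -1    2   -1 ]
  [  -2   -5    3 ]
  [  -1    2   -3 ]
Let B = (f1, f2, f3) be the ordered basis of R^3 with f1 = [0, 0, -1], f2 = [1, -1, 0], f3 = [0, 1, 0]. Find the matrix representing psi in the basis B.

[[-3, 3, -2], [1, -3, 2], [-2, 0, -3]]

With P the matrix whose columns are f1, ..., f3, [psi]_B = P^(-1) A P.
Column by column: psi(f1) = A f1 = [1, -3, 3]; its B-coordinates [-3, 1, -2] give column 1.
Continuing for each basis vector yields [psi]_B = [[-3, 3, -2], [1, -3, 2], [-2, 0, -3]].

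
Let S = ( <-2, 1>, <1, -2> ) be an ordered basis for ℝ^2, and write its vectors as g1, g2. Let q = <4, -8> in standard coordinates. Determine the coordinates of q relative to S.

<0, 4>

We seek scalars with c_1 g1 + c_2 g2 = q; equivalently solve M c = q where the columns of M are g1, g2.
System: -2c_1 + c_2 = 4, c_1 - 2c_2 = -8; solving gives c_1 = 0, c_2 = 4.
Check: 0·g1 + 4g2 = <4, -8>.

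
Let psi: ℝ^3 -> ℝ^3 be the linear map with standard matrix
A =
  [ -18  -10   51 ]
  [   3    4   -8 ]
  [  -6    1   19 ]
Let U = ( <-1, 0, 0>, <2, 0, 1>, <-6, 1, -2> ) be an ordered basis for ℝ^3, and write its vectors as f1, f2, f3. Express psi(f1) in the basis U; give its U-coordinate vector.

Column 1 of [psi]_U is the U-coordinate vector of psi(f1).
In standard coordinates psi(f1) = A f1 = <18, -3, 6>.
Converting to U: <18, -3, 6> = 0·f1 + 0·f2 - 3f3, so the coordinate vector is <0, 0, -3>.

<0, 0, -3>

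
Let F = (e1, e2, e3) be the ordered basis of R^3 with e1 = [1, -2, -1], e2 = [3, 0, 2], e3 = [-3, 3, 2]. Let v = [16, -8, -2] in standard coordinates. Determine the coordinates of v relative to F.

We seek scalars with c_1 e1 + ... + c_3 e3 = v; equivalently solve M c = v where the columns of M are e1, ..., e3.
Gaussian elimination on [M | v] yields c = (-2, 2, -4).
Check: -2e1 + 2e2 - 4e3 = [16, -8, -2].

[-2, 2, -4]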